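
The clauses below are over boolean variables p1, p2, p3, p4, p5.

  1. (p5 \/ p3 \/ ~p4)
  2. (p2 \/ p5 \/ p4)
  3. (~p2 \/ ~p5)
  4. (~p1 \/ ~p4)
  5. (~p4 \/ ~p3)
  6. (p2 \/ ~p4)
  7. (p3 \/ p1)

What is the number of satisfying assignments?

Satisfying assignments:
  p1=0 p2=0 p3=1 p4=0 p5=1
  p1=0 p2=1 p3=1 p4=0 p5=0
  p1=1 p2=0 p3=0 p4=0 p5=1
  p1=1 p2=0 p3=1 p4=0 p5=1
  p1=1 p2=1 p3=0 p4=0 p5=0
  p1=1 p2=1 p3=1 p4=0 p5=0
That's 6 in total.

6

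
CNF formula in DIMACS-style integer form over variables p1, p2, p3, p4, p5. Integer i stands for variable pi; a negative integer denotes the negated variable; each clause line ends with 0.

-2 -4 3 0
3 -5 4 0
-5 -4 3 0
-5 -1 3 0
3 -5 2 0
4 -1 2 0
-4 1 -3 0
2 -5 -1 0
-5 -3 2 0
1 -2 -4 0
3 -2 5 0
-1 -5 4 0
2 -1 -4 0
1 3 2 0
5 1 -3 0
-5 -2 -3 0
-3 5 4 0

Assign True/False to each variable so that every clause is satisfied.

Try p1 = True.
Branch on p2: take p2 = True.
Set p3 = True and propagate.
  then p5 is forced to False.
  then p4 is forced to True.

p1=1, p2=1, p3=1, p4=1, p5=0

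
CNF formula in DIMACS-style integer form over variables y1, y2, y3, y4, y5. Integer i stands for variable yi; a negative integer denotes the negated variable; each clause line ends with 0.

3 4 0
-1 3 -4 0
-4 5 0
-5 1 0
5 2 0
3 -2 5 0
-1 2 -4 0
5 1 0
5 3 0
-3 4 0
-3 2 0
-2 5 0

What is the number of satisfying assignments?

1

The models are:
  y1=1 y2=1 y3=1 y4=1 y5=1
Count: 1.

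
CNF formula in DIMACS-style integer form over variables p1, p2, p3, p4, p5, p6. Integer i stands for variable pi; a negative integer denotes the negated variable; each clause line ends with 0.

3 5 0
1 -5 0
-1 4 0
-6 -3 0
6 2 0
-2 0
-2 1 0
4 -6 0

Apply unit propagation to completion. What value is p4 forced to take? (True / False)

Unit clause (¬p2) sets p2 = False.
From (p2 ∨ p6) and p2 = False: p6 = True.
(¬p3 ∨ ¬p6) with p6 = True leaves only ¬p3, so p3 = False.
(p3 ∨ p5) with p3 = False leaves only p5, so p5 = True.
In (¬p5 ∨ p1), ¬p5 is now false; p1 must hold, so p1 = True.
(p4 ∨ ¬p1): since p1 = True, the clause reduces to (p4). p4 = True.

True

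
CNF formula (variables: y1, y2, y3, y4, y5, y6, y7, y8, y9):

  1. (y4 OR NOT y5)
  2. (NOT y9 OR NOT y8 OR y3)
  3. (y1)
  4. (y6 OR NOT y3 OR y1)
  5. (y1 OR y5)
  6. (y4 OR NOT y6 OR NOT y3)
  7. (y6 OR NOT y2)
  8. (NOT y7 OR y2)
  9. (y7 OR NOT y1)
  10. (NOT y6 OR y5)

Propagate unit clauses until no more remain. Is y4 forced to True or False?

(y1) stands alone — y1 = True.
From (NOT y1 OR y7) and y1 = True: y7 = True.
In (y2 OR NOT y7), NOT y7 is now false; y2 must hold, so y2 = True.
(y6 OR NOT y2) with y2 = True leaves only y6, so y6 = True.
(NOT y6 OR y5) with y6 = True leaves only y5, so y5 = True.
From (y4 OR NOT y5) and y5 = True: y4 = True.

True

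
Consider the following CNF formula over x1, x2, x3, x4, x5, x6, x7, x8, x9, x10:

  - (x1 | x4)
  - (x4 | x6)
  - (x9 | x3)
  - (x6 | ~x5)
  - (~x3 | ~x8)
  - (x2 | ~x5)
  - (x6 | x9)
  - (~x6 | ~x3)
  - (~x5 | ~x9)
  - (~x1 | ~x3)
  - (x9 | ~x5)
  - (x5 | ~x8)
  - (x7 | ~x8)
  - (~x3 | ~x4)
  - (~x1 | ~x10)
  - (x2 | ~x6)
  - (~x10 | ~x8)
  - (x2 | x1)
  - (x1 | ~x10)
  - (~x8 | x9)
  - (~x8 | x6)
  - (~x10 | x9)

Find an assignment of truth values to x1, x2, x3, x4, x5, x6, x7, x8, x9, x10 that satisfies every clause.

x2 occurs only positively in the remaining clauses — set x2 = True.
Pure literal: x8 appears only negated; assign x8 = False.
Set x1 = True and propagate.
  then x3 is forced to False.
  then x9 is forced to True.
  then x5 is forced to False.
  then x10 is forced to False.
The remaining clauses are satisfied by x4 = True, x6 = True, x7 = False.
Check each clause:
  1. (x1 | x4) — x1 is true.
  2. (x4 | x6) — x4 is true.
  3. (x9 | x3) — x9 is true.
  4. (x6 | ~x5) — ~x5 is true.
  5. (~x3 | ~x8) — ~x8 is true.
  6. (~x5 | x2) — x2 is true.
  7. (x9 | x6) — x9 is true.
  8. (~x6 | ~x3) — ~x3 is true.
  9. (~x9 | ~x5) — ~x5 is true.
  10. (~x3 | ~x1) — ~x3 is true.
  11. (~x5 | x9) — x9 is true.
  12. (x5 | ~x8) — ~x8 is true.
  13. (x7 | ~x8) — ~x8 is true.
  14. (~x4 | ~x3) — ~x3 is true.
  15. (~x10 | ~x1) — ~x10 is true.
  16. (x2 | ~x6) — x2 is true.
  17. (~x8 | ~x10) — ~x8 is true.
  18. (x2 | x1) — x1 is true.
  19. (x1 | ~x10) — x1 is true.
  20. (~x8 | x9) — ~x8 is true.
  21. (x6 | ~x8) — ~x8 is true.
  22. (x9 | ~x10) — x9 is true.

x1=True  x2=True  x3=False  x4=True  x5=False  x6=True  x7=False  x8=False  x9=True  x10=False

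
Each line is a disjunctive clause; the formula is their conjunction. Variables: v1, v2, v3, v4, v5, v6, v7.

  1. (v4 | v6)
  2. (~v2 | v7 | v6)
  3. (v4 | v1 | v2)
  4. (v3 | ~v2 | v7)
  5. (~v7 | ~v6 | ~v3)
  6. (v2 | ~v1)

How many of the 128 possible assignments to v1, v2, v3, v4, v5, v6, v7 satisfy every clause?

38

Split on v2, then v6.
  v2=T, v6=T: v1, v4, v5 free; 2 ways for (v3,v7) × 2^3 = 16.
  v2=T, v6=F: forces v4=T; v7=T; v1, v3, v5 free → 2^3 = 8.
  v2=F, v6=T: v5 free; 3 ways for (v1,v3,v4,v7) × 2^1 = 6.
  v2=F, v6=F: forces v1=F; v4=T; v3, v5, v7 free → 2^3 = 8.
Total: 16 + 8 + 6 + 8 = 38.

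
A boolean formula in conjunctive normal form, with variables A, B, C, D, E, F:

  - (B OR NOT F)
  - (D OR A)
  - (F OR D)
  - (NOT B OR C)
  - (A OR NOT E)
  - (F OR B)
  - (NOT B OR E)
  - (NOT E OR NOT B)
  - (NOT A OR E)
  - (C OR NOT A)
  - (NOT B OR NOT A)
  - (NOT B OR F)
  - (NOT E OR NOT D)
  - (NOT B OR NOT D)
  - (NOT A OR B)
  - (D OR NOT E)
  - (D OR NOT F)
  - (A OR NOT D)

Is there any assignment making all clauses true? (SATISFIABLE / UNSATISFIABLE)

B = True:
  propagation gives C=True, E=True; an empty clause results — contradiction.
B = False:
  propagation gives F=False; an empty clause results — contradiction.
Every branch closes, so no satisfying assignment exists.

UNSATISFIABLE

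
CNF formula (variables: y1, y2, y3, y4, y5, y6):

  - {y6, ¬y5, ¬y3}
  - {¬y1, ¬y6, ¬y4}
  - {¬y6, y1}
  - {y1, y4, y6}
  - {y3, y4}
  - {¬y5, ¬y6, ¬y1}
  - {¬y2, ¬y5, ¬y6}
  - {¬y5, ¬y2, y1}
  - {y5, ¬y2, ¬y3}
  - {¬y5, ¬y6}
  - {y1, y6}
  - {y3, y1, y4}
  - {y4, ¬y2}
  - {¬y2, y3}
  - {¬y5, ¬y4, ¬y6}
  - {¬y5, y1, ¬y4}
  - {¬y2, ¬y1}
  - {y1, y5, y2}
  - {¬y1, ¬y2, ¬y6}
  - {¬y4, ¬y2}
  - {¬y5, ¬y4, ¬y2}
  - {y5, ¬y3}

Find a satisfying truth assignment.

y1=T  y2=F  y3=F  y4=T  y5=T  y6=F

Check each clause:
  1. {y6, ¬y3, ¬y5} — ¬y3 is true.
  2. {¬y4, ¬y6, ¬y1} — ¬y6 is true.
  3. {y1, ¬y6} — y1 is true.
  4. {y1, y4, y6} — y1 is true.
  5. {y3, y4} — y4 is true.
  6. {¬y5, ¬y1, ¬y6} — ¬y6 is true.
  7. {¬y6, ¬y2, ¬y5} — ¬y6 is true.
  8. {¬y2, ¬y5, y1} — y1 is true.
  9. {¬y3, y5, ¬y2} — y5 is true.
  10. {¬y6, ¬y5} — ¬y6 is true.
  11. {y6, y1} — y1 is true.
  12. {y4, y3, y1} — y1 is true.
  13. {¬y2, y4} — y4 is true.
  14. {¬y2, y3} — ¬y2 is true.
  15. {¬y4, ¬y5, ¬y6} — ¬y6 is true.
  16. {¬y5, ¬y4, y1} — y1 is true.
  17. {¬y1, ¬y2} — ¬y2 is true.
  18. {y1, y2, y5} — y1 is true.
  19. {¬y6, ¬y1, ¬y2} — ¬y6 is true.
  20. {¬y2, ¬y4} — ¬y2 is true.
  21. {¬y4, ¬y2, ¬y5} — ¬y2 is true.
  22. {y5, ¬y3} — y5 is true.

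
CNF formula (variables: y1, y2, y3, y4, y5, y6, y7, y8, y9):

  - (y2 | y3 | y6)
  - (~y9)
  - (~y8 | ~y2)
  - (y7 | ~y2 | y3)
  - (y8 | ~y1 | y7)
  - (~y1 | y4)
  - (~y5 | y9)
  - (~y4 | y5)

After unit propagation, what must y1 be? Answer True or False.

False

(~y9) is a unit clause: y9 = False.
In (y9 | ~y5), y9 is now false; ~y5 must hold, so y5 = False.
In (y5 | ~y4), y5 is now false; ~y4 must hold, so y4 = False.
From (y4 | ~y1) and y4 = False: y1 = False.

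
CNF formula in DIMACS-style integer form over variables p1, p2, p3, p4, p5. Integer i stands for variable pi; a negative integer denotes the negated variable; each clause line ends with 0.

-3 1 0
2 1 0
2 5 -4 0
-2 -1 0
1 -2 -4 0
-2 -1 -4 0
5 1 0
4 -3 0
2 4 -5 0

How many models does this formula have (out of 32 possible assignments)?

The models are:
  p1=F p2=T p3=F p4=F p5=T
  p1=T p2=F p3=F p4=F p5=F
  p1=T p2=F p3=F p4=T p5=T
  p1=T p2=F p3=T p4=T p5=T
Count: 4.

4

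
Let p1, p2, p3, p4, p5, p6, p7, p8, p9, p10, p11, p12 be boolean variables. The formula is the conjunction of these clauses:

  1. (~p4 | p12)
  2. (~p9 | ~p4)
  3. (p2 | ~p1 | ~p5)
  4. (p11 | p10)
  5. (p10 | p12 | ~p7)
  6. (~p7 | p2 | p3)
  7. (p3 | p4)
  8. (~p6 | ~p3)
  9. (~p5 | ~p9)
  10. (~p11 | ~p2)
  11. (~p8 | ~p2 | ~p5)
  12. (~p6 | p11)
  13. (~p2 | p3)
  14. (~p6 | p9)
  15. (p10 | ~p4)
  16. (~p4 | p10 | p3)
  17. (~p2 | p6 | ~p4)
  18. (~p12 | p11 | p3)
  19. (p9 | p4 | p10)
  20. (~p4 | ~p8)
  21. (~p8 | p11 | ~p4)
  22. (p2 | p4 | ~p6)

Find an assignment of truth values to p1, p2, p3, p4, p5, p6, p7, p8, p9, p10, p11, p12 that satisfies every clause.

p1=True, p2=False, p3=True, p4=False, p5=False, p6=False, p7=False, p8=False, p9=True, p10=True, p11=False, p12=True

p5 occurs only negated in the remaining clauses — set p5 = False.
p7 occurs only negated in the remaining clauses — set p7 = False.
Set p2 = False and propagate.
For the remaining variables, p1 = True, p3 = True, p4 = False, p6 = False, p8 = False, p9 = True, p10 = True, p11 = False, p12 = True works.
Every clause has at least one true literal under this assignment.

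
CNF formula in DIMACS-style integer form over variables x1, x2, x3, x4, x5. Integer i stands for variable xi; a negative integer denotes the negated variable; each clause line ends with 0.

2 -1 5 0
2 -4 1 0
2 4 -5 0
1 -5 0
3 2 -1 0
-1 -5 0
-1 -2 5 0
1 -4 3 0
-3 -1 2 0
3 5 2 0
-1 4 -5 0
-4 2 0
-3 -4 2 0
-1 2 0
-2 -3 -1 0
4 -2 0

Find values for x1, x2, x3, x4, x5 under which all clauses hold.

x1=False, x2=False, x3=True, x4=False, x5=False

Check each clause:
  1. (x5 | ~x1 | x2) — ~x1 is true.
  2. (x2 | ~x4 | x1) — ~x4 is true.
  3. (~x5 | x4 | x2) — ~x5 is true.
  4. (x1 | ~x5) — ~x5 is true.
  5. (~x1 | x2 | x3) — x3 is true.
  6. (~x1 | ~x5) — ~x5 is true.
  7. (~x1 | x5 | ~x2) — ~x1 is true.
  8. (x3 | x1 | ~x4) — x3 is true.
  9. (~x3 | ~x1 | x2) — ~x1 is true.
  10. (x5 | x3 | x2) — x3 is true.
  11. (~x5 | x4 | ~x1) — ~x5 is true.
  12. (x2 | ~x4) — ~x4 is true.
  13. (~x4 | x2 | ~x3) — ~x4 is true.
  14. (~x1 | x2) — ~x1 is true.
  15. (~x3 | ~x1 | ~x2) — ~x1 is true.
  16. (~x2 | x4) — ~x2 is true.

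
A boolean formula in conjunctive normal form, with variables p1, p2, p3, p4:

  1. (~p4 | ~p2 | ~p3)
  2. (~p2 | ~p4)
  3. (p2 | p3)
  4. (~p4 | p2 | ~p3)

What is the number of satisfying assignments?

6

Satisfying assignments:
  p1=F p2=F p3=T p4=F
  p1=F p2=T p3=F p4=F
  p1=F p2=T p3=T p4=F
  p1=T p2=F p3=T p4=F
  p1=T p2=T p3=F p4=F
  p1=T p2=T p3=T p4=F
That's 6 in total.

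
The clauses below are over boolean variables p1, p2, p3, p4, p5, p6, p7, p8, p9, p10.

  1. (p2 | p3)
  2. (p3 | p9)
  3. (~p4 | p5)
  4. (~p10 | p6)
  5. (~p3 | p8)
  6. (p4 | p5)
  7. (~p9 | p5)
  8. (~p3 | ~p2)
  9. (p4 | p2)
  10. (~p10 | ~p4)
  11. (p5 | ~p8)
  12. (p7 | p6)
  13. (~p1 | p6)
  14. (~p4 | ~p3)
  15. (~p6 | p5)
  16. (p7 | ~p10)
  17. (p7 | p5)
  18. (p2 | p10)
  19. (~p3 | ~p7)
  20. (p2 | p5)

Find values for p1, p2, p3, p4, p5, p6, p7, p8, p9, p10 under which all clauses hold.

p1=1, p2=1, p3=0, p4=0, p5=1, p6=1, p7=1, p8=0, p9=1, p10=0

p5 occurs only positively in the remaining clauses — set p5 = True.
Set p1 = True and propagate.
  then p6 is forced to True.
Set p2 = True and propagate.
  then p3 is forced to False.
  then p9 is forced to True.
For the remaining variables, p4 = False, p7 = True, p8 = False, p10 = False works.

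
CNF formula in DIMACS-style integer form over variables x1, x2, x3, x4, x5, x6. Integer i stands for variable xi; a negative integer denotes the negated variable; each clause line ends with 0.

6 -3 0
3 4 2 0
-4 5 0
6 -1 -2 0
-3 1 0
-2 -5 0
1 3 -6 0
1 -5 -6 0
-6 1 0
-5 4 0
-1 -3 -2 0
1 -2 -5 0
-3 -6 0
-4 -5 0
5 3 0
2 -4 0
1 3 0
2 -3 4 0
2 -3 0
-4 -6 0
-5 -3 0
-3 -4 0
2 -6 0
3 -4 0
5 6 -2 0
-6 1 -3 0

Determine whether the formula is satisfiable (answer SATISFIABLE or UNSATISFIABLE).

UNSATISFIABLE

x3 = True:
  propagation gives x6=True; an empty clause results — contradiction.
x3 = False:
  propagation gives x5=True, x2=False, x4=True; an empty clause results — contradiction.
Every branch closes, so no satisfying assignment exists.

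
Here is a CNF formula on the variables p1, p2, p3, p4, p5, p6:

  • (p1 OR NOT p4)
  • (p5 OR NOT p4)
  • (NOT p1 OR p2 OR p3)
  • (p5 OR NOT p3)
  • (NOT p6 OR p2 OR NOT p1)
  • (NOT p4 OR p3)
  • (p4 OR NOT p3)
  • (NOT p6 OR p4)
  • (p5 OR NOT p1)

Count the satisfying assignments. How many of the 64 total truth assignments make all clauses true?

Split on p4, then p1.
  p4=1, p1=1: remaining (p2,p3,p5,p6) ∈ {(0,1,1,0); (1,1,1,0); (1,1,1,1)} — 3.
  p4=1, p1=0: a clause becomes empty — 0.
  p4=0, p1=1: remaining (p2,p3,p5,p6) ∈ {(1,0,1,0)} — 1.
  p4=0, p1=0: remaining (p2,p3,p5,p6) ∈ {(0,0,0,0); (0,0,1,0); (1,0,0,0); (1,0,1,0)} — 4.
Total: 3 + 0 + 1 + 4 = 8.

8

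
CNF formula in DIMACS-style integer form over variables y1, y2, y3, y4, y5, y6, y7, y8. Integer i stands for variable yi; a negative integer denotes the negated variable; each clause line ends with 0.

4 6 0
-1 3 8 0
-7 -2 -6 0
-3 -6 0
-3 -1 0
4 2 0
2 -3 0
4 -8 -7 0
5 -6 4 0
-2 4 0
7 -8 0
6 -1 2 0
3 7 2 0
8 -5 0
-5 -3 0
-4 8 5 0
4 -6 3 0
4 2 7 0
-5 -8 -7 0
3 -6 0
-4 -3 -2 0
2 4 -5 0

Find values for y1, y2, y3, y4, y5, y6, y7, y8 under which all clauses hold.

y1 = F  y2 = F  y3 = F  y4 = T  y5 = F  y6 = F  y7 = T  y8 = T

Check each clause:
  1. (y6 || y4) — y4 is true.
  2. (y8 || y3 || !y1) — y8 is true.
  3. (!y6 || !y7 || !y2) — !y6 is true.
  4. (!y3 || !y6) — !y6 is true.
  5. (!y1 || !y3) — !y3 is true.
  6. (y2 || y4) — y4 is true.
  7. (!y3 || y2) — !y3 is true.
  8. (y4 || !y7 || !y8) — y4 is true.
  9. (!y6 || y4 || y5) — !y6 is true.
  10. (y4 || !y2) — y4 is true.
  11. (!y8 || y7) — y7 is true.
  12. (!y1 || y2 || y6) — !y1 is true.
  13. (y2 || y7 || y3) — y7 is true.
  14. (y8 || !y5) — y8 is true.
  15. (!y3 || !y5) — !y5 is true.
  16. (y8 || y5 || !y4) — y8 is true.
  17. (y3 || !y6 || y4) — !y6 is true.
  18. (y4 || y7 || y2) — y4 is true.
  19. (!y7 || !y5 || !y8) — !y5 is true.
  20. (!y6 || y3) — !y6 is true.
  21. (!y2 || !y3 || !y4) — !y3 is true.
  22. (y2 || y4 || !y5) — !y5 is true.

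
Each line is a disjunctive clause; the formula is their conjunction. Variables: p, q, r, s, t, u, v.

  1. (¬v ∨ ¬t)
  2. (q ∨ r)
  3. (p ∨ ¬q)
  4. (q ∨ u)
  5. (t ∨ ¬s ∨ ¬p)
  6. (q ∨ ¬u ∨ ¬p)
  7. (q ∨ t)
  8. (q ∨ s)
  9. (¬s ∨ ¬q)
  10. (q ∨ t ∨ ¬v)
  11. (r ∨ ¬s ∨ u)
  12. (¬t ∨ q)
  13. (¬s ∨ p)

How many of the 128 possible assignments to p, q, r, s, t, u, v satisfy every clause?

12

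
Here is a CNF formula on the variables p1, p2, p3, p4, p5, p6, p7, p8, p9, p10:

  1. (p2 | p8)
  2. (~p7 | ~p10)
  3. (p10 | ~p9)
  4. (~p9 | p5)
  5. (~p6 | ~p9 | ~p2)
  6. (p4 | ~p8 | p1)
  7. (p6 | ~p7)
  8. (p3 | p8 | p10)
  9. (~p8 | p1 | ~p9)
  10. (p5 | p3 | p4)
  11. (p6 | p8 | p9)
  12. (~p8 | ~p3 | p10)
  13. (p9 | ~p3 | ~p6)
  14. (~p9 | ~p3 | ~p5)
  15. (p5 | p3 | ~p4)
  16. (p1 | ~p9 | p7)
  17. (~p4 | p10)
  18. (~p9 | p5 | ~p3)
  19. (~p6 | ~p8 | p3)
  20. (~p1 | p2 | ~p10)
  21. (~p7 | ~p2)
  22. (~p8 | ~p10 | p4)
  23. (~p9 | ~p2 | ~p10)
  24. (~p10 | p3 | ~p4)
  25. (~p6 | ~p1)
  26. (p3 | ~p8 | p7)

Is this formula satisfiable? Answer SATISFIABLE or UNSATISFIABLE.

Try p1 = False.
The remaining clauses are satisfied by p2 = False, p3 = True, p4 = True, p5 = True, p6 = False, p7 = False, p8 = True, p9 = False, p10 = True.
So p1 = 0, p2 = 0, p3 = 1, p4 = 1, p5 = 1, p6 = 0, p7 = 0, p8 = 1, p9 = 0, p10 = 1 is a satisfying assignment.

SATISFIABLE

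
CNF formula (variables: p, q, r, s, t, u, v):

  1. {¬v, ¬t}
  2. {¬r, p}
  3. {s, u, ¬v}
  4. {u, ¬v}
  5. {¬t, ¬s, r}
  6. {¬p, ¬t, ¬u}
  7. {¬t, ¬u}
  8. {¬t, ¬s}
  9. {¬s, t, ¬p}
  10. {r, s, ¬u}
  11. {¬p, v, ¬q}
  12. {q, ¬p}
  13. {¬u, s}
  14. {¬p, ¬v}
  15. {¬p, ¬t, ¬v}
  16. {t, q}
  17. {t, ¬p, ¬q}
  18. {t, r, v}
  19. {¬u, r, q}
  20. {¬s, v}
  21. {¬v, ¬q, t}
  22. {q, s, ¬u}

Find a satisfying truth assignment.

p = F, q = T, r = F, s = F, t = T, u = F, v = F

Check each clause:
  1. {¬v, ¬t} — ¬v is true.
  2. {p, ¬r} — ¬r is true.
  3. {s, ¬v, u} — ¬v is true.
  4. {¬v, u} — ¬v is true.
  5. {¬s, r, ¬t} — ¬s is true.
  6. {¬t, ¬u, ¬p} — ¬u is true.
  7. {¬t, ¬u} — ¬u is true.
  8. {¬s, ¬t} — ¬s is true.
  9. {¬s, t, ¬p} — ¬s is true.
  10. {s, ¬u, r} — ¬u is true.
  11. {¬p, ¬q, v} — ¬p is true.
  12. {¬p, q} — q is true.
  13. {¬u, s} — ¬u is true.
  14. {¬v, ¬p} — ¬v is true.
  15. {¬v, ¬t, ¬p} — ¬v is true.
  16. {q, t} — q is true.
  17. {¬p, t, ¬q} — t is true.
  18. {t, v, r} — t is true.
  19. {r, q, ¬u} — q is true.
  20. {v, ¬s} — ¬s is true.
  21. {t, ¬q, ¬v} — ¬v is true.
  22. {¬u, q, s} — ¬u is true.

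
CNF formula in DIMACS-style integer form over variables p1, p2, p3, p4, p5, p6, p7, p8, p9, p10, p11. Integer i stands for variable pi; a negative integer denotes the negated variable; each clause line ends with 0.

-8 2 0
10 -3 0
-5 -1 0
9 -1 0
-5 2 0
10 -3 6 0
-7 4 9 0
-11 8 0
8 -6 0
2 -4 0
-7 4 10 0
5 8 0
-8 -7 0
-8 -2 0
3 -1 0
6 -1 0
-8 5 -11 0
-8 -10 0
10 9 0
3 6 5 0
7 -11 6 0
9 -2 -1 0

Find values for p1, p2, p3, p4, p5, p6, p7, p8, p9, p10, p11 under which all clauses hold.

p1=0  p2=1  p3=0  p4=1  p5=1  p6=0  p7=0  p8=0  p9=1  p10=1  p11=0

Check each clause:
  1. (p2 OR NOT p8) — NOT p8 is true.
  2. (NOT p3 OR p10) — p10 is true.
  3. (NOT p5 OR NOT p1) — NOT p1 is true.
  4. (p9 OR NOT p1) — p9 is true.
  5. (p2 OR NOT p5) — p2 is true.
  6. (p6 OR NOT p3 OR p10) — p10 is true.
  7. (NOT p7 OR p9 OR p4) — NOT p7 is true.
  8. (NOT p11 OR p8) — NOT p11 is true.
  9. (p8 OR NOT p6) — NOT p6 is true.
  10. (p2 OR NOT p4) — p2 is true.
  11. (p10 OR NOT p7 OR p4) — NOT p7 is true.
  12. (p5 OR p8) — p5 is true.
  13. (NOT p8 OR NOT p7) — NOT p8 is true.
  14. (NOT p8 OR NOT p2) — NOT p8 is true.
  15. (p3 OR NOT p1) — NOT p1 is true.
  16. (p6 OR NOT p1) — NOT p1 is true.
  17. (NOT p11 OR NOT p8 OR p5) — NOT p8 is true.
  18. (NOT p8 OR NOT p10) — NOT p8 is true.
  19. (p9 OR p10) — p9 is true.
  20. (p5 OR p6 OR p3) — p5 is true.
  21. (NOT p11 OR p6 OR p7) — NOT p11 is true.
  22. (p9 OR NOT p1 OR NOT p2) — p9 is true.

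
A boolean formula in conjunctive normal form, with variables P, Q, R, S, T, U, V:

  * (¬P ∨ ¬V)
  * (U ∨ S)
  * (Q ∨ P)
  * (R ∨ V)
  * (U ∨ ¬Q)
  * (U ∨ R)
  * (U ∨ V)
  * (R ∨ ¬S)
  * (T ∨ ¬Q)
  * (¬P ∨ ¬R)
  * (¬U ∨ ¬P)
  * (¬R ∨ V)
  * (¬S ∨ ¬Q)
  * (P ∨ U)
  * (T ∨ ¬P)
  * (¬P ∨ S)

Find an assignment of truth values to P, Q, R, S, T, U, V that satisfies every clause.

P = False, Q = True, R = False, S = False, T = True, U = True, V = True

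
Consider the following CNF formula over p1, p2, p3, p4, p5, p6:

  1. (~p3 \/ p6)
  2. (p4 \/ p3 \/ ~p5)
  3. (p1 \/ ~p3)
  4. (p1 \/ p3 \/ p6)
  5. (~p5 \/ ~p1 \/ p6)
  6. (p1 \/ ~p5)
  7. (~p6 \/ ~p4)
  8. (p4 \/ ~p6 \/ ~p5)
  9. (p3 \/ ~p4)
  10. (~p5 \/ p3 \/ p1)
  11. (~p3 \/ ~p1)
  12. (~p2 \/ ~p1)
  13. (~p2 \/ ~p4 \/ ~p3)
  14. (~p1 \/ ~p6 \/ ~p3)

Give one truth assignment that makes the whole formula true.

p2 occurs only negated in the remaining clauses — set p2 = False.
Pure literal: p5 appears only negated; assign p5 = False.
Try p1 = True.
  then p3 is forced to False.
  then p4 is forced to False.
p6 is now unconstrained; take p6 = False.
Every clause has at least one true literal under this assignment.
Check each clause:
  1. (~p3 \/ p6) — ~p3 is true.
  2. (~p5 \/ p4 \/ p3) — ~p5 is true.
  3. (~p3 \/ p1) — p1 is true.
  4. (p1 \/ p3 \/ p6) — p1 is true.
  5. (~p5 \/ ~p1 \/ p6) — ~p5 is true.
  6. (~p5 \/ p1) — p1 is true.
  7. (~p6 \/ ~p4) — ~p6 is true.
  8. (~p6 \/ p4 \/ ~p5) — ~p6 is true.
  9. (~p4 \/ p3) — ~p4 is true.
  10. (p1 \/ p3 \/ ~p5) — p1 is true.
  11. (~p3 \/ ~p1) — ~p3 is true.
  12. (~p2 \/ ~p1) — ~p2 is true.
  13. (~p2 \/ ~p3 \/ ~p4) — ~p4 is true.
  14. (~p1 \/ ~p6 \/ ~p3) — ~p6 is true.

p1=T, p2=F, p3=F, p4=F, p5=F, p6=F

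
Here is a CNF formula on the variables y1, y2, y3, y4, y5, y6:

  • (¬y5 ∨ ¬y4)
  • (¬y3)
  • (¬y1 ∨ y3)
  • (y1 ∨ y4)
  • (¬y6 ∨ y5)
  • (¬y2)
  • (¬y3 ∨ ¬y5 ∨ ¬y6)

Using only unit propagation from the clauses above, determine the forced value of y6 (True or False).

(¬y3) is a unit clause: y3 = False.
In (y3 ∨ ¬y1), y3 is now false; ¬y1 must hold, so y1 = False.
(y4 ∨ y1) with y1 = False leaves only y4, so y4 = True.
In (¬y4 ∨ ¬y5), ¬y4 is now false; ¬y5 must hold, so y5 = False.
In (¬y6 ∨ y5), y5 is now false; ¬y6 must hold, so y6 = False.

False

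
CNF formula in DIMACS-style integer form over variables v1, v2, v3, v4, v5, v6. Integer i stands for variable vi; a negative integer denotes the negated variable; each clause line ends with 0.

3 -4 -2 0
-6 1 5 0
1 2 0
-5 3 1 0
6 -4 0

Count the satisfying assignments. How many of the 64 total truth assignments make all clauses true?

Case analysis on v1 and v2:
  v1=1, v2=1: v5 free; 5 ways for (v3,v4,v6) × 2^1 = 10.
  v1=1, v2=0: v3, v5 free; 3 ways for (v4,v6) × 2^2 = 12.
  v1=0, v2=1: 5 of the 16 assignments to (v3,v4,v5,v6) work.
  v1=0, v2=0: a clause becomes empty — 0.
Total: 10 + 12 + 5 + 0 = 27.

27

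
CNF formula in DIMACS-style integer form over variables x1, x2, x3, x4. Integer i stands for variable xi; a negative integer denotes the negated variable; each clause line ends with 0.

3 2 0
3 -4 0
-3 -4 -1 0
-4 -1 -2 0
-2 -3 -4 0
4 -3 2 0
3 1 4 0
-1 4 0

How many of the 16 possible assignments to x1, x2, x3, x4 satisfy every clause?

Satisfying assignments:
  x1=F x2=F x3=T x4=T
  x1=F x2=T x3=T x4=F
Count: 2.

2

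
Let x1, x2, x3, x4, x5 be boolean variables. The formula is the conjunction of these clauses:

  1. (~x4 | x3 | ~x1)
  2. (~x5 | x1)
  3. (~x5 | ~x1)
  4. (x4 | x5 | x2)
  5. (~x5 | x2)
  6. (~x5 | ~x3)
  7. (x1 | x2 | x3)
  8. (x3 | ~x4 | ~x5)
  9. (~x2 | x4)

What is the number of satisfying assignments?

5

The models are:
  x1=F x2=F x3=T x4=T x5=F
  x1=F x2=T x3=F x4=T x5=F
  x1=F x2=T x3=T x4=T x5=F
  x1=T x2=F x3=T x4=T x5=F
  x1=T x2=T x3=T x4=T x5=F
That's 5 in total.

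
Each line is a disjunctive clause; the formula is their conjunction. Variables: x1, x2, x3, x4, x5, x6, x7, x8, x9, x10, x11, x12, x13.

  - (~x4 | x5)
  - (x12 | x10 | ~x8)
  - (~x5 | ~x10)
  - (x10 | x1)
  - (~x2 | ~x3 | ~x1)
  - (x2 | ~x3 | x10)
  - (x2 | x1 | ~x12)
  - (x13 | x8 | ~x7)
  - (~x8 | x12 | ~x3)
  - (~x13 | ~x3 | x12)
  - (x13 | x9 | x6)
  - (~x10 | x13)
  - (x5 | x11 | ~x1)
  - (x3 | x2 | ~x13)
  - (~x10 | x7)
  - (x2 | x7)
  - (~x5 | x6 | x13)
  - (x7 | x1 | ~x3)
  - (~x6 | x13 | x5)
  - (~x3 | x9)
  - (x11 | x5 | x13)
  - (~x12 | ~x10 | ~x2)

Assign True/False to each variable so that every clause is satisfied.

x1=T, x2=T, x3=F, x4=T, x5=T, x6=T, x7=F, x8=F, x9=F, x10=F, x11=T, x12=F, x13=T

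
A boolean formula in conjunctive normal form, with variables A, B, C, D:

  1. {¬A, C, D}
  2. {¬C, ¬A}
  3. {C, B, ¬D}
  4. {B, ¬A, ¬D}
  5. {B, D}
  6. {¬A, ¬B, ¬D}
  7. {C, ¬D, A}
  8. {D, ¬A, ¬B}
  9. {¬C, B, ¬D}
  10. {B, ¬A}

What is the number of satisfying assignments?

Satisfying assignments:
  A=F B=T C=F D=F
  A=F B=T C=T D=F
  A=F B=T C=T D=T
Count: 3.

3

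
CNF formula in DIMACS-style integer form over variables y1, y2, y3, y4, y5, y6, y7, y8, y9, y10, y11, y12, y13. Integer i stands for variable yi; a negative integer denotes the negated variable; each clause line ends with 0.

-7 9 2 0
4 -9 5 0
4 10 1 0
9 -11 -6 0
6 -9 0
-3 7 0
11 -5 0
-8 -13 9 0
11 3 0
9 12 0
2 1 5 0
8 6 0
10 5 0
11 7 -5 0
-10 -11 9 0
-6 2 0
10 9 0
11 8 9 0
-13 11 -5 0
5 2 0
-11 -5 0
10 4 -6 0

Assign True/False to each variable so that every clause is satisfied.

Pure literal: y1 appears only positively; assign y1 = True.
y2 occurs only positively in the remaining clauses — set y2 = True.
Branch on y3: take y3 = True.
  then y7 is forced to True.
Set y4 = True and propagate.
Try y5 = False.
  then y10 is forced to True.
For the remaining variables, y6 = True, y8 = True, y9 = True, y11 = False, y12 = False, y13 = False works.

y1=True, y2=True, y3=True, y4=True, y5=False, y6=True, y7=True, y8=True, y9=True, y10=True, y11=False, y12=False, y13=False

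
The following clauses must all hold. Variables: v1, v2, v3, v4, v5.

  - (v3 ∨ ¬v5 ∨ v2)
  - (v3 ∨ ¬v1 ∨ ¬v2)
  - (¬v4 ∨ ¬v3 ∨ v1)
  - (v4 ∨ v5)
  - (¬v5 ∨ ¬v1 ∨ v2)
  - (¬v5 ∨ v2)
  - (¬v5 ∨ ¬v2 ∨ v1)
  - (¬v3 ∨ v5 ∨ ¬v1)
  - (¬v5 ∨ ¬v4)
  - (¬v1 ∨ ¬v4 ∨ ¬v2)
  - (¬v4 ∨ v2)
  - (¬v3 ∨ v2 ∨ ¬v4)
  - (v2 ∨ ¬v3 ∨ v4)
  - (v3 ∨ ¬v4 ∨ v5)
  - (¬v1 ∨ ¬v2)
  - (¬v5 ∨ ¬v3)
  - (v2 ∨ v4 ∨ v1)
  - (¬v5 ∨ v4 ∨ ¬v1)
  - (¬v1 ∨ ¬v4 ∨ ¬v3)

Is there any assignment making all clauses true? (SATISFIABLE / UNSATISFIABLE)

UNSATISFIABLE

v2 = True:
  propagation gives v1=False, v5=False, v4=True, v3=False; an empty clause results — contradiction.
v2 = False:
  propagation gives v5=False, v4=True; an empty clause results — contradiction.
Every branch closes, so no satisfying assignment exists.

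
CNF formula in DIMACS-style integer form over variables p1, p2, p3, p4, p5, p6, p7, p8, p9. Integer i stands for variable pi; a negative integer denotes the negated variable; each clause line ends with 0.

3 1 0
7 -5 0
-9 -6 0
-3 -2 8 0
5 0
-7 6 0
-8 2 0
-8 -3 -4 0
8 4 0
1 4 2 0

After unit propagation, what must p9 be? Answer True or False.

(p5) stands alone — p5 = True.
From (p7 ∨ ¬p5) and p5 = True: p7 = True.
From (¬p7 ∨ p6) and p7 = True: p6 = True.
In (¬p6 ∨ ¬p9), ¬p6 is now false; ¬p9 must hold, so p9 = False.

False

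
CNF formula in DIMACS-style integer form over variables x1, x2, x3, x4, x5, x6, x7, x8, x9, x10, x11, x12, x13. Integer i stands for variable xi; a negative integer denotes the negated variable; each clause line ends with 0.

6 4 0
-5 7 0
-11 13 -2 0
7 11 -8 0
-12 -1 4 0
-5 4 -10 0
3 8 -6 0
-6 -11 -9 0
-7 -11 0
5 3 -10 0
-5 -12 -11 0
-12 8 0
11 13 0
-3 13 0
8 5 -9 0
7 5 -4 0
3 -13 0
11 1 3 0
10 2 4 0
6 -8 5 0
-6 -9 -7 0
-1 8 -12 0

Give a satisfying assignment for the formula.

x1=False, x2=False, x3=True, x4=True, x5=True, x6=False, x7=True, x8=False, x9=False, x10=False, x11=False, x12=False, x13=True

Pure literal: x9 appears only negated; assign x9 = False.
Pure literal: x12 appears only negated; assign x12 = False.
Branch on x1: take x1 = False.
Set x2 = False and propagate.
For the remaining variables, x3 = True, x4 = True, x5 = True, x6 = False, x7 = True, x8 = False, x10 = False, x11 = False, x13 = True works.
Every clause has at least one true literal under this assignment.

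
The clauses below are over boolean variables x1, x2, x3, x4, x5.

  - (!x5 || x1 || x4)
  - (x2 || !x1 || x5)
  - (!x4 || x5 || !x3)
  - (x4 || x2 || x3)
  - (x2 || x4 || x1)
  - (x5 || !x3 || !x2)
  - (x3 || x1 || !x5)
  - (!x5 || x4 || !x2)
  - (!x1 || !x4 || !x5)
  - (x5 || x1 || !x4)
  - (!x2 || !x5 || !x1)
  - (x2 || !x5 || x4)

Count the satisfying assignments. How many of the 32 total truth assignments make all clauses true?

5

Satisfying assignments:
  x1=F x2=F x3=T x4=T x5=T
  x1=F x2=T x3=F x4=F x5=F
  x1=F x2=T x3=T x4=T x5=T
  x1=T x2=T x3=F x4=F x5=F
  x1=T x2=T x3=F x4=T x5=F
Count: 5.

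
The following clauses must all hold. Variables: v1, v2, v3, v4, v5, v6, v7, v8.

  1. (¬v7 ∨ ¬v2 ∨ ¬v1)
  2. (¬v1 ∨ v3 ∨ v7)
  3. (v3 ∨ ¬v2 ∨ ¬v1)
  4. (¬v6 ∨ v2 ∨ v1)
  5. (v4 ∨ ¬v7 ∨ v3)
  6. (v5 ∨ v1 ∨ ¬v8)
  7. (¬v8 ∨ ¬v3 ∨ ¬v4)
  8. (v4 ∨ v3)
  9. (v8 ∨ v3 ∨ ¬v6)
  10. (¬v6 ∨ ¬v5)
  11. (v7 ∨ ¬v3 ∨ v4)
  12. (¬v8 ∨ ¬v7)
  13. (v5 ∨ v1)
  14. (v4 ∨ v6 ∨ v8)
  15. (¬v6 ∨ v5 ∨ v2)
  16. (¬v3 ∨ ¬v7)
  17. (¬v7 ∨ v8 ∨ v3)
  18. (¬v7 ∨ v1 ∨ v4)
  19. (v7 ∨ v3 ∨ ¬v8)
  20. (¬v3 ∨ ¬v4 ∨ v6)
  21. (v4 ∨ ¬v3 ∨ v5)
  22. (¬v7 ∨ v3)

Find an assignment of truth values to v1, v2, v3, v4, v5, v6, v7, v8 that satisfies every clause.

v1=True, v2=True, v3=True, v4=True, v5=False, v6=True, v7=False, v8=False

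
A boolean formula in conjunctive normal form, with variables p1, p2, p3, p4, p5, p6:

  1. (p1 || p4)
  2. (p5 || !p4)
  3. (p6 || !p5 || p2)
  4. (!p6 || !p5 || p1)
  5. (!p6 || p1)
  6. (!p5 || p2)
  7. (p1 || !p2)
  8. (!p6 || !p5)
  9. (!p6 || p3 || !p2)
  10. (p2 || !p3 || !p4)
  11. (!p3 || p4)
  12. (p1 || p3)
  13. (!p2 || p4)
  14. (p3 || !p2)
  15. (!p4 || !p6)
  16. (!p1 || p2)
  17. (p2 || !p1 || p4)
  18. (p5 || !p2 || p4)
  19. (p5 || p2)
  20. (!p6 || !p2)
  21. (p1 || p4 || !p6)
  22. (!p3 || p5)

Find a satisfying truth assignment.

p1 = True  p2 = True  p3 = True  p4 = True  p5 = True  p6 = False

Branch on p1: take p1 = True.
  then p2 is forced to True.
  then p4 is forced to True.
  then p5 is forced to True.
  then p6 is forced to False.
  then p3 is forced to True.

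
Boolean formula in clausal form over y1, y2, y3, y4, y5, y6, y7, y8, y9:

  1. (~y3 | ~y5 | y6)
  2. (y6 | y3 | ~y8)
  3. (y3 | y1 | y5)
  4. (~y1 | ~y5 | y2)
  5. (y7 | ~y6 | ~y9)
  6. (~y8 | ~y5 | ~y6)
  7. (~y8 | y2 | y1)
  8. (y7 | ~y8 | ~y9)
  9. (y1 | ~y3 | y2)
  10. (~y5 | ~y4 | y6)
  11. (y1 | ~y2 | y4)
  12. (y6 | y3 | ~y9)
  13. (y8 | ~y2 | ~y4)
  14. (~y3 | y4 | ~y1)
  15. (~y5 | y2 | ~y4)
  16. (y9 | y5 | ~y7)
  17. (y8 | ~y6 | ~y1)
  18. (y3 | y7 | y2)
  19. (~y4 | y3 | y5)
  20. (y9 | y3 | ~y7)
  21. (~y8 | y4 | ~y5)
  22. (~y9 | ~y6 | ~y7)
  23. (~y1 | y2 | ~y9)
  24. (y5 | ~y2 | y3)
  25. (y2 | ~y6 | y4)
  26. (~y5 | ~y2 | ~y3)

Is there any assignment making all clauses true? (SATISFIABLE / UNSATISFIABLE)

SATISFIABLE

Branch on y1: take y1 = True.
Branch on y2: take y2 = False.
  then y5 is forced to False.
  then y9 is forced to False.
  then y7 is forced to False.
  then y3 is forced to True.
  then y4 is forced to True.
The remaining clauses are satisfied by y6 = True, y8 = True.
So y1 = T, y2 = F, y3 = T, y4 = T, y5 = F, y6 = T, y7 = F, y8 = T, y9 = F is a satisfying assignment.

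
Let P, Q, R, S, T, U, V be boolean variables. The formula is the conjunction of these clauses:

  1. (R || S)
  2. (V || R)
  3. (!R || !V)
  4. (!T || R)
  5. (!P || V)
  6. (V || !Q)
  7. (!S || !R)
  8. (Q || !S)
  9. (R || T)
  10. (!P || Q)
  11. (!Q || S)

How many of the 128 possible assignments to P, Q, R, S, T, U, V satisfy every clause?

4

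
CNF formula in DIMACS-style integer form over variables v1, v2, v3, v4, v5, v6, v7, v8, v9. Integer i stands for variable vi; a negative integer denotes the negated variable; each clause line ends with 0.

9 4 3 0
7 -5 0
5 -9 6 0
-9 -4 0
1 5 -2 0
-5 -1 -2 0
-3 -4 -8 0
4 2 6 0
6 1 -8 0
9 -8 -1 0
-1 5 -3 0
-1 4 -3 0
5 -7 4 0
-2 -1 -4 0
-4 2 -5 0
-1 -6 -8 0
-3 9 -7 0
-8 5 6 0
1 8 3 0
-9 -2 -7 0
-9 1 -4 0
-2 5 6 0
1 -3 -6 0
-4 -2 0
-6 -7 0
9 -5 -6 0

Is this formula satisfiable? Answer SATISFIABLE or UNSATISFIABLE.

Try v1 = False.
Branch on v2: take v2 = False.
Try v3 = True.
  then v6 is forced to False.
  then v4 is forced to True.
  then v9 is forced to False.
  then v8 is forced to False.
  then v5 is forced to False.
  then v7 is forced to False.
So v1 = False  v2 = False  v3 = True  v4 = True  v5 = False  v6 = False  v7 = False  v8 = False  v9 = False is a satisfying assignment.

SATISFIABLE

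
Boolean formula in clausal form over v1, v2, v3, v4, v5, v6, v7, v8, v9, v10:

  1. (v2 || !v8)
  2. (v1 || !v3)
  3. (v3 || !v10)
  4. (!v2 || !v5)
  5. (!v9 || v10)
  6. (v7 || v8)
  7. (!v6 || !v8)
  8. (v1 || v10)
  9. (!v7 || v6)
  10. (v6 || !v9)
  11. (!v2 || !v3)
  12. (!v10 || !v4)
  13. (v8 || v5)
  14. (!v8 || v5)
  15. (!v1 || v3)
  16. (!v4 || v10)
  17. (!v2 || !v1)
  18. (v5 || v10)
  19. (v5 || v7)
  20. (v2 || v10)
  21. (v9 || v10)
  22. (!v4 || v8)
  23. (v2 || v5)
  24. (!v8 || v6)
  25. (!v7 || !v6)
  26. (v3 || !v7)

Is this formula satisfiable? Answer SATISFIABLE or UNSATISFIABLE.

v10 = True:
  propagation gives v3=True, v1=True, v2=False, v8=False; an empty clause results — contradiction.
v10 = False:
  propagation gives v9=False; an empty clause results — contradiction.
Every branch closes, so no satisfying assignment exists.

UNSATISFIABLE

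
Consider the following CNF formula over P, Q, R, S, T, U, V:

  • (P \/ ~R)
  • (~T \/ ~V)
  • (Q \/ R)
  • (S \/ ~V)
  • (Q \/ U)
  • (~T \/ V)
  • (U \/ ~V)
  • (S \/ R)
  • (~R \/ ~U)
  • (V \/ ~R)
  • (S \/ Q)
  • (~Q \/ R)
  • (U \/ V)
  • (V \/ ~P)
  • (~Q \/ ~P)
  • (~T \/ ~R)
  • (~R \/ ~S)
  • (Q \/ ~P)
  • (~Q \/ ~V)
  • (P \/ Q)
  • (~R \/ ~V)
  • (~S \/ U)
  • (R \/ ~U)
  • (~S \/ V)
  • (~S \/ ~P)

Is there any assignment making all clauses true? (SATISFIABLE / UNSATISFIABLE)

UNSATISFIABLE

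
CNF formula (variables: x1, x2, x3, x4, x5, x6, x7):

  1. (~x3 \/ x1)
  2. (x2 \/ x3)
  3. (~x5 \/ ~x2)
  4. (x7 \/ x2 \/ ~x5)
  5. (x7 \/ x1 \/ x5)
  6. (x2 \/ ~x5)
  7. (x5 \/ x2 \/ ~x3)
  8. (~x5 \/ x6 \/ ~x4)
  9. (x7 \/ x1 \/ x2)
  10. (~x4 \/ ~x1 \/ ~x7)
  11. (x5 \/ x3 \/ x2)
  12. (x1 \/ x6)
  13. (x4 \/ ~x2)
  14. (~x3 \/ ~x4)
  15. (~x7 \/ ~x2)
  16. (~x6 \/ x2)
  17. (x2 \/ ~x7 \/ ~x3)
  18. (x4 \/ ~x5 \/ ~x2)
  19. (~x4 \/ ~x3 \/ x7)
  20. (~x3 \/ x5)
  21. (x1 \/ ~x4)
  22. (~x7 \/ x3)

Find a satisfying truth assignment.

x1=1  x2=1  x3=0  x4=1  x5=0  x6=0  x7=0

Try x1 = True.
The remaining clauses are satisfied by x2 = True, x3 = False, x4 = True, x5 = False, x6 = False, x7 = False.
Check each clause:
  1. (~x3 \/ x1) — x1 is true.
  2. (x2 \/ x3) — x2 is true.
  3. (~x5 \/ ~x2) — ~x5 is true.
  4. (x7 \/ x2 \/ ~x5) — x2 is true.
  5. (x7 \/ x5 \/ x1) — x1 is true.
  6. (~x5 \/ x2) — x2 is true.
  7. (x5 \/ ~x3 \/ x2) — ~x3 is true.
  8. (~x5 \/ x6 \/ ~x4) — ~x5 is true.
  9. (x2 \/ x1 \/ x7) — x1 is true.
  10. (~x4 \/ ~x1 \/ ~x7) — ~x7 is true.
  11. (x5 \/ x3 \/ x2) — x2 is true.
  12. (x1 \/ x6) — x1 is true.
  13. (~x2 \/ x4) — x4 is true.
  14. (~x4 \/ ~x3) — ~x3 is true.
  15. (~x7 \/ ~x2) — ~x7 is true.
  16. (~x6 \/ x2) — x2 is true.
  17. (~x3 \/ x2 \/ ~x7) — ~x7 is true.
  18. (x4 \/ ~x5 \/ ~x2) — ~x5 is true.
  19. (~x4 \/ ~x3 \/ x7) — ~x3 is true.
  20. (~x3 \/ x5) — ~x3 is true.
  21. (x1 \/ ~x4) — x1 is true.
  22. (~x7 \/ x3) — ~x7 is true.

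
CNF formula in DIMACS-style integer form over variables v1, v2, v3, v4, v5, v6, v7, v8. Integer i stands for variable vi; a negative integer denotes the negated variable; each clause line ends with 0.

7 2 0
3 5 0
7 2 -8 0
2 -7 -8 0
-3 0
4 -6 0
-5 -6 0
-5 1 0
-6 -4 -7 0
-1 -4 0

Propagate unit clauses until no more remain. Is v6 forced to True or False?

False

Unit clause (¬v3) sets v3 = False.
(v5 ∨ v3): since v3 = False, the clause reduces to (v5). v5 = True.
From (¬v5 ∨ ¬v6) and v5 = True: v6 = False.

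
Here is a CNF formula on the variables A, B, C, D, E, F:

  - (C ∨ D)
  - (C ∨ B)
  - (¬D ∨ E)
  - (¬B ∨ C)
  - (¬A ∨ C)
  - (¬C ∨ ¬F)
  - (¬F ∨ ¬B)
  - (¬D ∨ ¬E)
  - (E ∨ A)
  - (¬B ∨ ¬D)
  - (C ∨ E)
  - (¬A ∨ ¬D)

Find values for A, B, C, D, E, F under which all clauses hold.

A=True, B=False, C=True, D=False, E=True, F=False

Pure literal: F appears only negated; assign F = False.
Branch on A: take A = True.
  then C is forced to True.
  then D is forced to False.
B, E are now unconstrained; take B = False, E = True.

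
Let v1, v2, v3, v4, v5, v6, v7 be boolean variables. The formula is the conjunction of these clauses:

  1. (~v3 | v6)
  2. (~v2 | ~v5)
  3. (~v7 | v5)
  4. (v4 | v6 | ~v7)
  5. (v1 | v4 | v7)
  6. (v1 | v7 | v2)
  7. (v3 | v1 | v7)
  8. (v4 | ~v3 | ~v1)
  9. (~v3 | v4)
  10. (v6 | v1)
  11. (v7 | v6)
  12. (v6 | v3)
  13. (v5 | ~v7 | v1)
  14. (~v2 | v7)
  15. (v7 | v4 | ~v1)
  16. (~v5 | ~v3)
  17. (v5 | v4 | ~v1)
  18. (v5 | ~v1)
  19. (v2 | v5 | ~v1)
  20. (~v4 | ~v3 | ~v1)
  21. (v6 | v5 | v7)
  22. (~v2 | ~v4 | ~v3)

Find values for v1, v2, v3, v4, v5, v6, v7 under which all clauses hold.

v1=F, v2=F, v3=F, v4=T, v5=T, v6=T, v7=T

Check each clause:
  1. (v6 | ~v3) — ~v3 is true.
  2. (~v5 | ~v2) — ~v2 is true.
  3. (v5 | ~v7) — v5 is true.
  4. (~v7 | v6 | v4) — v4 is true.
  5. (v7 | v4 | v1) — v4 is true.
  6. (v1 | v2 | v7) — v7 is true.
  7. (v1 | v7 | v3) — v7 is true.
  8. (~v3 | ~v1 | v4) — v4 is true.
  9. (~v3 | v4) — v4 is true.
  10. (v1 | v6) — v6 is true.
  11. (v6 | v7) — v6 is true.
  12. (v6 | v3) — v6 is true.
  13. (v5 | ~v7 | v1) — v5 is true.
  14. (~v2 | v7) — ~v2 is true.
  15. (v4 | ~v1 | v7) — v4 is true.
  16. (~v5 | ~v3) — ~v3 is true.
  17. (~v1 | v4 | v5) — v4 is true.
  18. (~v1 | v5) — v5 is true.
  19. (v5 | ~v1 | v2) — v5 is true.
  20. (~v3 | ~v1 | ~v4) — ~v3 is true.
  21. (v7 | v5 | v6) — v5 is true.
  22. (~v3 | ~v4 | ~v2) — ~v3 is true.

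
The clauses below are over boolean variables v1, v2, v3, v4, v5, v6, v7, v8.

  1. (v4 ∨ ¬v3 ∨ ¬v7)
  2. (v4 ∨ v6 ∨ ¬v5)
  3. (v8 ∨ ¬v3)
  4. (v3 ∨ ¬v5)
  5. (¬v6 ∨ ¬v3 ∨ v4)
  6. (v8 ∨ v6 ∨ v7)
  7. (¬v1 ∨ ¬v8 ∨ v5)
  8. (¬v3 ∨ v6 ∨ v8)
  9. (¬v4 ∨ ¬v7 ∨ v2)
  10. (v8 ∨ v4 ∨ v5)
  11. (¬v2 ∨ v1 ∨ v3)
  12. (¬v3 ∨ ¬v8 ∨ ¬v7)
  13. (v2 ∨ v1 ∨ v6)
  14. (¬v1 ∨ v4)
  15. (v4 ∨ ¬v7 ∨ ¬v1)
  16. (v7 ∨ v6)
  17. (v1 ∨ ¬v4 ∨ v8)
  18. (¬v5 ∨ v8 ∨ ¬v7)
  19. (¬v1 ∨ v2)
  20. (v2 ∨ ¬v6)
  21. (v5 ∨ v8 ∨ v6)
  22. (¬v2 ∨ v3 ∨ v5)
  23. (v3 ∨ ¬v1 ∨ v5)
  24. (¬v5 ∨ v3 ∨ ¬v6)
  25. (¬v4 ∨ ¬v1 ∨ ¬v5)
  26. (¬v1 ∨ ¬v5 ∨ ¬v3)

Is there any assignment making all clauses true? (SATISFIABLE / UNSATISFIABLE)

Branch on v1: take v1 = False.
The remaining clauses are satisfied by v2 = True, v3 = True, v4 = True, v5 = True, v6 = True, v7 = False, v8 = True.
So v1 = F  v2 = T  v3 = T  v4 = T  v5 = T  v6 = T  v7 = F  v8 = T is a satisfying assignment.

SATISFIABLE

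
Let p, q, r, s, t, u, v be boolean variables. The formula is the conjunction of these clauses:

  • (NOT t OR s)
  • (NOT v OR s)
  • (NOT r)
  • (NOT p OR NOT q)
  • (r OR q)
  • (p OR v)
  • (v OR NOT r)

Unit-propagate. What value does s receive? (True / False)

(NOT r) is a unit clause: r = False.
In (q OR r), r is now false; q must hold, so q = True.
In (NOT p OR NOT q), NOT q is now false; NOT p must hold, so p = False.
From (p OR v) and p = False: v = True.
In (NOT v OR s), NOT v is now false; s must hold, so s = True.

True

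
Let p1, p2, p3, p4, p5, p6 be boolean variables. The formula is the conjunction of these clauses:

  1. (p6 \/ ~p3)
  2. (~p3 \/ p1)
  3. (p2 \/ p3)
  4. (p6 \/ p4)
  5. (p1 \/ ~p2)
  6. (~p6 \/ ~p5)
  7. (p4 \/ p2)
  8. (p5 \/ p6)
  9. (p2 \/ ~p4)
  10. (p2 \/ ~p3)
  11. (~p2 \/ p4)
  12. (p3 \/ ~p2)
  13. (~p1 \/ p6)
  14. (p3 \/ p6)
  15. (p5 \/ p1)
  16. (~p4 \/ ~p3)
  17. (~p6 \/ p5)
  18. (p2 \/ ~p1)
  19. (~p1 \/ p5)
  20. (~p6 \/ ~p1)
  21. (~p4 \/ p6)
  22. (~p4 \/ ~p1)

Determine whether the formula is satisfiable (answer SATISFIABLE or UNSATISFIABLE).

UNSATISFIABLE

p6 = True:
  propagation gives p5=False; an empty clause results — contradiction.
p6 = False:
  propagation gives p3=False; an empty clause results — contradiction.
Every branch closes, so no satisfying assignment exists.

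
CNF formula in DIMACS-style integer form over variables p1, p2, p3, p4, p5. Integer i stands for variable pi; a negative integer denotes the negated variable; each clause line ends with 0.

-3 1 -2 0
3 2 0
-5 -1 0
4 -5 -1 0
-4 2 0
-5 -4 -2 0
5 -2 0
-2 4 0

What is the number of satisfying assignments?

3

Satisfying assignments:
  p1=F p2=F p3=T p4=F p5=F
  p1=F p2=F p3=T p4=F p5=T
  p1=T p2=F p3=T p4=F p5=F
That's 3 in total.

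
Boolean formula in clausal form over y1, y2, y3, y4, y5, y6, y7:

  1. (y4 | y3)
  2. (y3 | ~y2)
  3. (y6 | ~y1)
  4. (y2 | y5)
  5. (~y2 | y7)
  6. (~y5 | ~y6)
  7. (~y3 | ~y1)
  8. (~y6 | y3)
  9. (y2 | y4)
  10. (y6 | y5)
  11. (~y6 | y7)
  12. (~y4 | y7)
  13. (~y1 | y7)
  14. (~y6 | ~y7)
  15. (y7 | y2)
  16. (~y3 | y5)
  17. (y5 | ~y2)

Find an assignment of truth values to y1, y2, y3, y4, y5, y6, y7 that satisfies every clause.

y1 = F, y2 = T, y3 = T, y4 = F, y5 = T, y6 = F, y7 = T

Check each clause:
  1. (y4 | y3) — y3 is true.
  2. (y3 | ~y2) — y3 is true.
  3. (~y1 | y6) — ~y1 is true.
  4. (y2 | y5) — y2 is true.
  5. (y7 | ~y2) — y7 is true.
  6. (~y5 | ~y6) — ~y6 is true.
  7. (~y3 | ~y1) — ~y1 is true.
  8. (y3 | ~y6) — ~y6 is true.
  9. (y4 | y2) — y2 is true.
  10. (y6 | y5) — y5 is true.
  11. (~y6 | y7) — ~y6 is true.
  12. (~y4 | y7) — ~y4 is true.
  13. (~y1 | y7) — ~y1 is true.
  14. (~y7 | ~y6) — ~y6 is true.
  15. (y7 | y2) — y2 is true.
  16. (~y3 | y5) — y5 is true.
  17. (~y2 | y5) — y5 is true.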